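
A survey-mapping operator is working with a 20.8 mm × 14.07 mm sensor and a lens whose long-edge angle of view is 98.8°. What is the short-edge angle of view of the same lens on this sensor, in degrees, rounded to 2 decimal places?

76.56°

From the long-edge AOV: f = 20.8 / (2·tan(49.4°)) = 20.8 / 2.33344 ≈ 8.9139 mm.
Short-edge AOV = 2·arctan(14.07 / (2 × 8.9139)) = 2·arctan(0.78922) ≈ 76.5623°.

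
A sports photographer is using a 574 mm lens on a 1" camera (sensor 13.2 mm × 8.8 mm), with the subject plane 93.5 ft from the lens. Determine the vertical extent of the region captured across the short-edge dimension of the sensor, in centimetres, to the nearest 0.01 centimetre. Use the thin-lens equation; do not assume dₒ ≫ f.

dₒ: 93.5 ft × 304.8 mm/ft = 28498.80 mm.
Similar triangles through the lens centre give W/dₒ = h/dᵢ; with 1/f = 1/dₒ + 1/dᵢ this gives W = h·(dₒ − f)/f.
W = 8.8 mm × (28498.8 − 574) / 574 = 8.8 × 48.6495 ≈ 428.115 mm = 42.8115 cm.

42.81 cm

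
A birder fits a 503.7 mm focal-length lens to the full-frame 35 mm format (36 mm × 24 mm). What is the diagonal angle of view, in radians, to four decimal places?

0.0858 rad

Sensor diagonal = √(36² + 24²) = √1872.0000 ≈ 43.2666 mm.
Angle of view α = 2·arctan(d/2f) with d = 43.2666 mm and f = 503.7 mm.
d/2f = 0.04295; arctan(0.04295) ≈ 0.0429 rad, so α ≈ 0.0858 rad.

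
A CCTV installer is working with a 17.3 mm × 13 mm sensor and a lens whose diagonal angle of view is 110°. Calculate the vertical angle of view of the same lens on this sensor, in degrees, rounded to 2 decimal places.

Sensor diagonal = √(17.3² + 13²) = √468.2900 ≈ 21.6400 mm.
From the diagonal AOV: f = 21.6400 / (2·tan(55°)) = 21.6400 / 2.85630 ≈ 7.5762 mm.
Vertical AOV = 2·arctan(13 / (2 × 7.5762)) = 2·arctan(0.85794) ≈ 81.2555°.

81.26°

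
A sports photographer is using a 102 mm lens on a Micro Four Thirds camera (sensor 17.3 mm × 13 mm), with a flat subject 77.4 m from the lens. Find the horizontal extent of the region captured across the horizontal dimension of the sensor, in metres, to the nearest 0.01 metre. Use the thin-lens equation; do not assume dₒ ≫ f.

dₒ: 77.4 m = 77400 mm.
Similar triangles through the lens centre give W/dₒ = w/dᵢ; with 1/f = 1/dₒ + 1/dᵢ this gives W = w·(dₒ − f)/f.
W = 17.3 mm × (77400 − 102) / 102 = 17.3 × 757.8235 ≈ 13110.347 mm = 13.1103 m.

13.11 m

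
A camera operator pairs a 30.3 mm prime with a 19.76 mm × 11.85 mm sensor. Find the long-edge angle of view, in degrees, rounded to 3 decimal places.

Angle of view α = 2·arctan(w/2f) with w = 19.76 mm and f = 30.3 mm.
w/2f = 0.32607; arctan(0.32607) ≈ 18.0597°, so α ≈ 36.1195°.

36.119°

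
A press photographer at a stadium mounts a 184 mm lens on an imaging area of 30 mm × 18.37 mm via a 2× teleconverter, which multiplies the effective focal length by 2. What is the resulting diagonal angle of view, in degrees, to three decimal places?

5.473°

Effective focal length f = 184 × 2 = 368 mm.
Sensor diagonal = √(30² + 18.37²) = √1237.4569 ≈ 35.1775 mm.
α = 2·arctan(35.178 / (2 × 368)) = 2·arctan(0.04780) ≈ 5.4728°.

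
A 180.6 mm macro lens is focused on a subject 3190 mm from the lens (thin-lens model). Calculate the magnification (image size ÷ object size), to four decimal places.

0.0600×

Thin lens: 1/f = 1/dₒ + 1/dᵢ → 1/dᵢ = 1/180.6 − 1/3190 = 0.0052236 mm⁻¹, so dᵢ ≈ 191.4382 mm.
Magnification m = dᵢ/dₒ = 191.4382/3190 ≈ 0.06001.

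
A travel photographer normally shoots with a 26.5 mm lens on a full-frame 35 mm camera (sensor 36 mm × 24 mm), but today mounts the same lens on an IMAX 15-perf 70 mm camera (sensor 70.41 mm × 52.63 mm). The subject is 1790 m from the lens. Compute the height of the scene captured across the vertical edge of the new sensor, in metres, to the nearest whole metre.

3555 m

The focal length stays 26.5 mm; the relevant sensor dimension is now h = 52.63 mm. Object distance dₒ = 1790 m = 1.79e+06 mm.
Thin-lens field height W = h·(dₒ − f)/f = 52.63 × (1.79e+06 − 26.5)/26.5 ≈ 3554954.917 mm = 3554.95 m.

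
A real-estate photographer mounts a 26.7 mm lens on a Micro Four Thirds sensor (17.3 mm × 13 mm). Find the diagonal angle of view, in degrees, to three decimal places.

Sensor diagonal = √(17.3² + 13²) = √468.2900 ≈ 21.6400 mm.
Angle of view α = 2·arctan(d/2f) with d = 21.6400 mm and f = 26.7 mm.
d/2f = 0.40524; arctan(0.40524) ≈ 22.0599°, so α ≈ 44.1199°.

44.120°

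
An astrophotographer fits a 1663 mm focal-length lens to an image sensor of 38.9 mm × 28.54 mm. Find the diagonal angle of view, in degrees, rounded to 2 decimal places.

Sensor diagonal = √(38.9² + 28.54²) = √2327.7416 ≈ 48.2467 mm.
Angle of view α = 2·arctan(d/2f) with d = 48.2467 mm and f = 1663 mm.
d/2f = 0.01451; arctan(0.01451) ≈ 0.8311°, so α ≈ 1.6621°.

1.66°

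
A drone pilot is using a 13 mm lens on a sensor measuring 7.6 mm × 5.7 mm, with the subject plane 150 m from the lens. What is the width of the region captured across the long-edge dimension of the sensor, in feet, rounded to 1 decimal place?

287.7 ft

dₒ: 150 m = 150000 mm.
Similar triangles through the lens centre give W/dₒ = w/dᵢ; with 1/f = 1/dₒ + 1/dᵢ this gives W = w·(dₒ − f)/f.
W = 7.6 mm × (150000 − 13) / 13 = 7.6 × 11537.4615 ≈ 87684.708 mm = 87684.708/304.8 ft = 287.679 ft.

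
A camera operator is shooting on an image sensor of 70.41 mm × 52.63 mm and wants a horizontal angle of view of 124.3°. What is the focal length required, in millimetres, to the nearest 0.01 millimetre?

From α = 2·arctan(w/2f) we get f = w / (2·tan(α/2)).
With w = 70.41 mm and α/2 = 62.15°, tan(α/2) ≈ 1.89266, so f ≈ 70.41 / 3.78533 ≈ 18.6008 mm.

18.60 mm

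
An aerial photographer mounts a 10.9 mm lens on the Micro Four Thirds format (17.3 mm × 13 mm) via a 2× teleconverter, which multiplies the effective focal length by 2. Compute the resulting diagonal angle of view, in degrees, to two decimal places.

52.79°

Effective focal length f = 10.9 × 2 = 21.8 mm.
Sensor diagonal = √(17.3² + 13²) = √468.2900 ≈ 21.6400 mm.
α = 2·arctan(21.640 / (2 × 21.8)) = 2·arctan(0.49633) ≈ 52.7932°.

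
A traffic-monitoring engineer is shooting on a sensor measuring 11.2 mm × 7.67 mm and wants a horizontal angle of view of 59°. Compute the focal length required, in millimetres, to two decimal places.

From α = 2·arctan(w/2f) we get f = w / (2·tan(α/2)).
With w = 11.2 mm and α/2 = 29.5°, tan(α/2) ≈ 0.56577, so f ≈ 11.2 / 1.13155 ≈ 9.8980 mm.

9.90 mm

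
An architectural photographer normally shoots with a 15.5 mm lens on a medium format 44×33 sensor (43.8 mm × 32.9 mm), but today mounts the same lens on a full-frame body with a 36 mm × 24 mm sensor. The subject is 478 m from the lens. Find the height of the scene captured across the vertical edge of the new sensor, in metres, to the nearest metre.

740 m

The focal length stays 15.5 mm; the relevant sensor dimension is now h = 24 mm. Object distance dₒ = 478 m = 478000 mm.
Thin-lens field height W = h·(dₒ − f)/f = 24 × (478000 − 15.5)/15.5 ≈ 740105.032 mm = 740.105 m.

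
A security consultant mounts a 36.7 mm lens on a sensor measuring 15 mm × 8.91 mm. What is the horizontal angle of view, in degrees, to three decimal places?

Angle of view α = 2·arctan(w/2f) with w = 15 mm and f = 36.7 mm.
w/2f = 0.20436; arctan(0.20436) ≈ 11.5499°, so α ≈ 23.0998°.

23.100°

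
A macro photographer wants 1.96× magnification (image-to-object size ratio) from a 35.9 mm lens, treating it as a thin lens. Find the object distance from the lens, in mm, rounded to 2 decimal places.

54.22 mm

With m = dᵢ/dₒ and 1/f = 1/dₒ + 1/dᵢ, substituting dᵢ = m·dₒ gives 1/f = (1 + 1/m)/dₒ, hence dₒ = f·(1 + 1/m).
dₒ = 35.9 × (1 + 1/1.96) = 35.9 × 1.51020 ≈ 54.216 mm.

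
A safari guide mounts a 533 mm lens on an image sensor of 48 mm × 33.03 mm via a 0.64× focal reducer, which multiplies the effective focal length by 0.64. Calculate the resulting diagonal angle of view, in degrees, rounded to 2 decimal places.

Effective focal length f = 533 × 0.64 = 341.12 mm.
Sensor diagonal = √(48² + 33.03²) = √3394.9809 ≈ 58.2665 mm.
α = 2·arctan(58.266 / (2 × 341.12)) = 2·arctan(0.08540) ≈ 9.7630°.

9.76°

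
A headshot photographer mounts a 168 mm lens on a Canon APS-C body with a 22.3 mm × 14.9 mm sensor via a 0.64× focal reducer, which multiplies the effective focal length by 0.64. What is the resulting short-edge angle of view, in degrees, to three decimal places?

Effective focal length f = 168 × 0.64 = 107.52 mm.
α = 2·arctan(14.9 / (2 × 107.52)) = 2·arctan(0.06929) ≈ 7.9273°.

7.927°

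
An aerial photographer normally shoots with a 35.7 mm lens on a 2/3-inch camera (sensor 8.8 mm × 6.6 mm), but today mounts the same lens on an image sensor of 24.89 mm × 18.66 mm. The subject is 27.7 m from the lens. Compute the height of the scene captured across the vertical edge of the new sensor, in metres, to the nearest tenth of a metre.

14.5 m

The focal length stays 35.7 mm; the relevant sensor dimension is now h = 18.66 mm. Object distance dₒ = 27.7 m = 27700 mm.
Thin-lens field height W = h·(dₒ − f)/f = 18.66 × (27700 − 35.7)/35.7 ≈ 14459.827 mm = 14.4598 m.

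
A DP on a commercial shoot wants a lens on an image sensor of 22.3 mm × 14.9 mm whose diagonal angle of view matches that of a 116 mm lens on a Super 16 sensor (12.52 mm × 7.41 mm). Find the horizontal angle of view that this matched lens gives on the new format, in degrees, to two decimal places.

Sensor diagonal = √(12.52² + 7.41²) = √211.6585 ≈ 14.5485 mm.
Sensor diagonal = √(22.3² + 14.9²) = √719.3000 ≈ 26.8198 mm.
Equal diagonal AOV ⇒ f₂ = f₁ · 26.8198/14.5485 = 116 × 1.84347 ≈ 213.8431 mm.
Horizontal AOV on the new format = 2·arctan(22.3 / (2 × 213.8431)) = 2·arctan(0.05214) ≈ 5.9695°.

5.97°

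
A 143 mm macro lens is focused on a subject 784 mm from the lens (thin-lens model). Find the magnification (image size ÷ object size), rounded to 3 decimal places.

0.223×

Thin lens: 1/f = 1/dₒ + 1/dᵢ → 1/dᵢ = 1/143 − 1/784 = 0.0057175 mm⁻¹, so dᵢ ≈ 174.9017 mm.
Magnification m = dᵢ/dₒ = 174.9017/784 ≈ 0.22309.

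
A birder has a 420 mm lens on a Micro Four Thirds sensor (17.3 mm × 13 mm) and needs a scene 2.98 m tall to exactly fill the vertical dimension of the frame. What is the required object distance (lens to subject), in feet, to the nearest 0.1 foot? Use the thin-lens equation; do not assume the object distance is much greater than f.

W: 2.98 m = 2980 mm.
Magnification m = h/W = dᵢ/dₒ; combined with 1/f = 1/dₒ + 1/dᵢ this gives dₒ = f·(1 + W/h).
dₒ = 420 mm × (1 + 2980/13) = 420 × 230.2308 ≈ 96696.923 mm = 96696.923/304.8 ft = 317.247 ft.

317.2 ft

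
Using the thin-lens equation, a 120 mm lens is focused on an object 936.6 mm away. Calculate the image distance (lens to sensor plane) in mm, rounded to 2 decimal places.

137.63 mm

1/dᵢ = 1/f − 1/dₒ = 1/120 − 1/936.6 = 0.0072656 mm⁻¹.
dᵢ = 1/0.0072656 ≈ 137.6341 mm.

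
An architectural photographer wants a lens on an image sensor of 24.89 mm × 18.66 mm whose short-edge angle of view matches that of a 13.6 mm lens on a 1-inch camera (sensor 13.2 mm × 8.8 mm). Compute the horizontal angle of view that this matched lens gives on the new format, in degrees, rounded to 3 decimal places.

46.685°

Equal short-edge AOV ⇒ f₂ = f₁ · 18.66/8.8 = 13.6 × 2.12045 ≈ 28.8382 mm.
Horizontal AOV on the new format = 2·arctan(24.89 / (2 × 28.8382)) = 2·arctan(0.43155) ≈ 46.6848°.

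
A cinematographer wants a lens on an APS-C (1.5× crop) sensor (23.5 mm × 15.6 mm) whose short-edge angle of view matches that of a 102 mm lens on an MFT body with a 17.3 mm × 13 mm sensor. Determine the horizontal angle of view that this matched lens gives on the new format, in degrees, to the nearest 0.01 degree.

10.97°

Equal short-edge AOV ⇒ f₂ = f₁ · 15.6/13 = 102 × 1.20000 ≈ 122.4000 mm.
Horizontal AOV on the new format = 2·arctan(23.5 / (2 × 122.4000)) = 2·arctan(0.09600) ≈ 10.9668°.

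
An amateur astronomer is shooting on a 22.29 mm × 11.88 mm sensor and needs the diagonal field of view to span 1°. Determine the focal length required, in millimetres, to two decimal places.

Sensor diagonal = √(22.29² + 11.88²) = √637.9785 ≈ 25.2582 mm.
From α = 2·arctan(d/2f) we get f = d / (2·tan(α/2)).
With d = 25.2582 mm and α/2 = 0.5°, tan(α/2) ≈ 0.00873, so f ≈ 25.2582 / 0.01745 ≈ 1447.1536 mm.

1447.15 mm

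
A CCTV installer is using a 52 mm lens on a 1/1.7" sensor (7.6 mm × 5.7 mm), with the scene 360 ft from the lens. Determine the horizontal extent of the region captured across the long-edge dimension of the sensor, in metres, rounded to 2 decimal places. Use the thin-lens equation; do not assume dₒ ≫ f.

16.03 m

dₒ: 360 ft × 304.8 mm/ft = 109728.00 mm.
Similar triangles through the lens centre give W/dₒ = w/dᵢ; with 1/f = 1/dₒ + 1/dᵢ this gives W = w·(dₒ − f)/f.
W = 7.6 mm × (109728 − 52) / 52 = 7.6 × 2109.1538 ≈ 16029.569 mm = 16.0296 m.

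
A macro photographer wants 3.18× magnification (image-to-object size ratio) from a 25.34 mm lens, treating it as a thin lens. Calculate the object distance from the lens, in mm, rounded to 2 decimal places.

With m = dᵢ/dₒ and 1/f = 1/dₒ + 1/dᵢ, substituting dᵢ = m·dₒ gives 1/f = (1 + 1/m)/dₒ, hence dₒ = f·(1 + 1/m).
dₒ = 25.34 × (1 + 1/3.18) = 25.34 × 1.31447 ≈ 33.309 mm.

33.31 mm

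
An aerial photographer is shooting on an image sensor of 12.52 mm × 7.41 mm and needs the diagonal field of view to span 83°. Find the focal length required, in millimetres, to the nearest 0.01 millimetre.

Sensor diagonal = √(12.52² + 7.41²) = √211.6585 ≈ 14.5485 mm.
From α = 2·arctan(d/2f) we get f = d / (2·tan(α/2)).
With d = 14.5485 mm and α/2 = 41.5°, tan(α/2) ≈ 0.88473, so f ≈ 14.5485 / 1.76945 ≈ 8.2220 mm.

8.22 mm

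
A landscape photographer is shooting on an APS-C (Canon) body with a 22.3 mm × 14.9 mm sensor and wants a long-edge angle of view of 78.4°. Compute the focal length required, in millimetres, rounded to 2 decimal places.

From α = 2·arctan(w/2f) we get f = w / (2·tan(α/2)).
With w = 22.3 mm and α/2 = 39.2°, tan(α/2) ≈ 0.81558, so f ≈ 22.3 / 1.63116 ≈ 13.6713 mm.

13.67 mm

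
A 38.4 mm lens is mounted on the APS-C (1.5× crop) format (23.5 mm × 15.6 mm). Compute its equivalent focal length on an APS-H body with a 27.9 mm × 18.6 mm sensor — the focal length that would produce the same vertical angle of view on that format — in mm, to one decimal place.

45.8 mm

Equal angle of view means equal height/f ratio, so f₂ = f₁ · (height₂/height₁) = 38.4 × 18.6/15.6.
f₂ = 38.4 × 1.19231 ≈ 45.785 mm.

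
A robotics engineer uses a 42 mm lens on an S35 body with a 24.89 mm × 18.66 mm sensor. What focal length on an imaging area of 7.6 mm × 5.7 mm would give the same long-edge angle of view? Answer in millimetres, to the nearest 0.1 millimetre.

12.8 mm

Equal angle of view means equal width/f ratio, so f₂ = f₁ · (width₂/width₁) = 42 × 7.6/24.89.
f₂ = 42 × 0.30534 ≈ 12.824 mm.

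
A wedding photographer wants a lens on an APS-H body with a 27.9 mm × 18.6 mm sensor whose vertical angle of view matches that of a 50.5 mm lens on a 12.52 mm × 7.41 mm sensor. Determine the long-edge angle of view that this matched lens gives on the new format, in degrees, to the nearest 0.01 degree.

Equal vertical AOV ⇒ f₂ = f₁ · 18.6/7.41 = 50.5 × 2.51012 ≈ 126.7611 mm.
Long-edge AOV on the new format = 2·arctan(27.9 / (2 × 126.7611)) = 2·arctan(0.11005) ≈ 12.5602°.

12.56°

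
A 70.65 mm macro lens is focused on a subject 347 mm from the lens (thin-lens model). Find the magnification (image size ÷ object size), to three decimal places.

Thin lens: 1/f = 1/dₒ + 1/dᵢ → 1/dᵢ = 1/70.65 − 1/347 = 0.0112724 mm⁻¹, so dᵢ ≈ 88.7120 mm.
Magnification m = dᵢ/dₒ = 88.7120/347 ≈ 0.25565.

0.256×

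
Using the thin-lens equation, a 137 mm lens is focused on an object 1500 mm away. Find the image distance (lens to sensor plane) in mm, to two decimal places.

150.77 mm

1/dᵢ = 1/f − 1/dₒ = 1/137 − 1/1500 = 0.0066326 mm⁻¹.
dᵢ = 1/0.0066326 ≈ 150.7704 mm.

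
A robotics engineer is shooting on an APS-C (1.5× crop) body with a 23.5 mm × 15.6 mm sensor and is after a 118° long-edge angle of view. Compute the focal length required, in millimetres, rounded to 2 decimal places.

7.06 mm

From α = 2·arctan(w/2f) we get f = w / (2·tan(α/2)).
With w = 23.5 mm and α/2 = 59°, tan(α/2) ≈ 1.66428, so f ≈ 23.5 / 3.32856 ≈ 7.0601 mm.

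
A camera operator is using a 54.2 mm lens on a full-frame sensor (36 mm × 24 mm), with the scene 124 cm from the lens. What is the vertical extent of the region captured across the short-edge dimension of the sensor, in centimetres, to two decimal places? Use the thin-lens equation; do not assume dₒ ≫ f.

52.51 cm

dₒ: 124 cm = 1240 mm.
Similar triangles through the lens centre give W/dₒ = h/dᵢ; with 1/f = 1/dₒ + 1/dᵢ this gives W = h·(dₒ − f)/f.
W = 24 mm × (1240 − 54.2) / 54.2 = 24 × 21.8782 ≈ 525.077 mm = 52.5077 cm.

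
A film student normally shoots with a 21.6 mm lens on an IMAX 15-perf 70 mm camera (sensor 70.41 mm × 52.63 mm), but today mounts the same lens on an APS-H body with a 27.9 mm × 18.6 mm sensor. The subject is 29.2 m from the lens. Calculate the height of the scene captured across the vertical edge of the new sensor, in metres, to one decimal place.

The focal length stays 21.6 mm; the relevant sensor dimension is now h = 18.6 mm. Object distance dₒ = 29.2 m = 29200 mm.
Thin-lens field height W = h·(dₒ − f)/f = 18.6 × (29200 − 21.6)/21.6 ≈ 25125.844 mm = 25.1258 m.

25.1 m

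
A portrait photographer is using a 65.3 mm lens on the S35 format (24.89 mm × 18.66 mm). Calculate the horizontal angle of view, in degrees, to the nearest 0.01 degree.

21.58°

Angle of view α = 2·arctan(w/2f) with w = 24.89 mm and f = 65.3 mm.
w/2f = 0.19058; arctan(0.19058) ≈ 10.7901°, so α ≈ 21.5803°.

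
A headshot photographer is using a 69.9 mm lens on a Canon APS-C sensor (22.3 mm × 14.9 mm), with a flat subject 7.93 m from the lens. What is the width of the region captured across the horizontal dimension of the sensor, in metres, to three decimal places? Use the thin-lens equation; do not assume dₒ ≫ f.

dₒ: 7.93 m = 7930 mm.
Similar triangles through the lens centre give W/dₒ = w/dᵢ; with 1/f = 1/dₒ + 1/dᵢ this gives W = w·(dₒ − f)/f.
W = 22.3 mm × (7930 − 69.9) / 69.9 = 22.3 × 112.4478 ≈ 2507.586 mm = 2.50759 m.

2.508 m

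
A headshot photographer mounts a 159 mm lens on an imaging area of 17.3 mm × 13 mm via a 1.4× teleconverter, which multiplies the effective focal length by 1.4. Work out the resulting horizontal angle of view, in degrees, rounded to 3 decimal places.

4.451°

Effective focal length f = 159 × 1.4 = 222.6 mm.
α = 2·arctan(17.3 / (2 × 222.6)) = 2·arctan(0.03886) ≈ 4.4507°.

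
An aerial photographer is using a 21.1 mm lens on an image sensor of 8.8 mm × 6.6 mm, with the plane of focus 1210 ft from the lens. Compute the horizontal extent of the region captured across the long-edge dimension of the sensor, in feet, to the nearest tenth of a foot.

dₒ: 1210 ft × 304.8 mm/ft = 368807.99 mm.
Similar triangles through the lens centre give W/dₒ = w/dᵢ; with 1/f = 1/dₒ + 1/dᵢ this gives W = w·(dₒ − f)/f.
W = 8.8 mm × (368808 − 21.1) / 21.1 = 8.8 × 17478.0516 ≈ 153806.854 mm = 153806.854/304.8 ft = 504.616 ft.

504.6 ft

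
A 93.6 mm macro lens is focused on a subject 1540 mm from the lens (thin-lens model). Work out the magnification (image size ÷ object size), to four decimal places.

Thin lens: 1/f = 1/dₒ + 1/dᵢ → 1/dᵢ = 1/93.6 − 1/1540 = 0.0100344 mm⁻¹, so dᵢ ≈ 99.6571 mm.
Magnification m = dᵢ/dₒ = 99.6571/1540 ≈ 0.06471.

0.0647×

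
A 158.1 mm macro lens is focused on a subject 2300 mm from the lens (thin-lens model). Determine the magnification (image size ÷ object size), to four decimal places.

Thin lens: 1/f = 1/dₒ + 1/dᵢ → 1/dᵢ = 1/158.1 − 1/2300 = 0.0058903 mm⁻¹, so dᵢ ≈ 169.7698 mm.
Magnification m = dᵢ/dₒ = 169.7698/2300 ≈ 0.07381.

0.0738×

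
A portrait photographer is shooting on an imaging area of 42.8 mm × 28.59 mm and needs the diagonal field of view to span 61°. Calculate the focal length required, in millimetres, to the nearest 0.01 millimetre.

Sensor diagonal = √(42.8² + 28.59²) = √2649.2281 ≈ 51.4707 mm.
From α = 2·arctan(d/2f) we get f = d / (2·tan(α/2)).
With d = 51.4707 mm and α/2 = 30.5°, tan(α/2) ≈ 0.58905, so f ≈ 51.4707 / 1.17809 ≈ 43.6899 mm.

43.69 mm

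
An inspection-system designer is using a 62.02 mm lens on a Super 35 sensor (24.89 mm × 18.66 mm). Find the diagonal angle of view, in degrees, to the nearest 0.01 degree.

Sensor diagonal = √(24.89² + 18.66²) = √967.7077 ≈ 31.1080 mm.
Angle of view α = 2·arctan(d/2f) with d = 31.1080 mm and f = 62.02 mm.
d/2f = 0.25079; arctan(0.25079) ≈ 14.0788°, so α ≈ 28.1577°.

28.16°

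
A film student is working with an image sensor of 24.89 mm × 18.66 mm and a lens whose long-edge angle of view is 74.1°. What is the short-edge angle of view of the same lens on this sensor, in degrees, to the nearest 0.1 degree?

59.0°

From the long-edge AOV: f = 24.89 / (2·tan(37.05°)) = 24.89 / 1.50985 ≈ 16.4851 mm.
Short-edge AOV = 2·arctan(18.66 / (2 × 16.4851)) = 2·arctan(0.56596) ≈ 59.0167°.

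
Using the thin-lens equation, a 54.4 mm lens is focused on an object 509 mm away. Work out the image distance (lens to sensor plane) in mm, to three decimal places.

60.910 mm

1/dᵢ = 1/f − 1/dₒ = 1/54.4 − 1/509 = 0.0164177 mm⁻¹.
dᵢ = 1/0.0164177 ≈ 60.9098 mm.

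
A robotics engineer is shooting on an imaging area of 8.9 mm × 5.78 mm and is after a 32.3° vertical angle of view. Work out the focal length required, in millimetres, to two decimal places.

9.98 mm

From α = 2·arctan(h/2f) we get f = h / (2·tan(α/2)).
With h = 5.78 mm and α/2 = 16.15°, tan(α/2) ≈ 0.28958, so f ≈ 5.78 / 0.57916 ≈ 9.9799 mm.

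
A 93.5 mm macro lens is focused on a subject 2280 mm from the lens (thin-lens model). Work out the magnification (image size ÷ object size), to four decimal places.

Thin lens: 1/f = 1/dₒ + 1/dᵢ → 1/dᵢ = 1/93.5 − 1/2280 = 0.0102566 mm⁻¹, so dᵢ ≈ 97.4983 mm.
Magnification m = dᵢ/dₒ = 97.4983/2280 ≈ 0.04276.

0.0428×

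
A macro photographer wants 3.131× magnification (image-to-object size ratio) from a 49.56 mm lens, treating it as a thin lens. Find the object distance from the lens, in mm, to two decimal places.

With m = dᵢ/dₒ and 1/f = 1/dₒ + 1/dᵢ, substituting dᵢ = m·dₒ gives 1/f = (1 + 1/m)/dₒ, hence dₒ = f·(1 + 1/m).
dₒ = 49.56 × (1 + 1/3.131) = 49.56 × 1.31939 ≈ 65.389 mm.

65.39 mm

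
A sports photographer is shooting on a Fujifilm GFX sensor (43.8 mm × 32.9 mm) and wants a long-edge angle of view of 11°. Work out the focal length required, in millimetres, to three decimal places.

227.440 mm

From α = 2·arctan(w/2f) we get f = w / (2·tan(α/2)).
With w = 43.8 mm and α/2 = 5.5°, tan(α/2) ≈ 0.09629, so f ≈ 43.8 / 0.19258 ≈ 227.4402 mm.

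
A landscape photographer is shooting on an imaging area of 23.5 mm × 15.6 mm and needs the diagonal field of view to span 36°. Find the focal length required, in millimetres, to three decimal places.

43.405 mm

Sensor diagonal = √(23.5² + 15.6²) = √795.6100 ≈ 28.2066 mm.
From α = 2·arctan(d/2f) we get f = d / (2·tan(α/2)).
With d = 28.2066 mm and α/2 = 18°, tan(α/2) ≈ 0.32492, so f ≈ 28.2066 / 0.64984 ≈ 43.4054 mm.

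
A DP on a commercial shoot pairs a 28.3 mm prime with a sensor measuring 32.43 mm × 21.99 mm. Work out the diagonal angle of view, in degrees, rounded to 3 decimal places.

Sensor diagonal = √(32.43² + 21.99²) = √1535.2650 ≈ 39.1825 mm.
Angle of view α = 2·arctan(d/2f) with d = 39.1825 mm and f = 28.3 mm.
d/2f = 0.69227; arctan(0.69227) ≈ 34.6937°, so α ≈ 69.3874°.

69.387°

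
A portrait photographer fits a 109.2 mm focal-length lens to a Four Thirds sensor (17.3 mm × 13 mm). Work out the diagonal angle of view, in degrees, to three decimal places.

11.317°

Sensor diagonal = √(17.3² + 13²) = √468.2900 ≈ 21.6400 mm.
Angle of view α = 2·arctan(d/2f) with d = 21.6400 mm and f = 109.2 mm.
d/2f = 0.09908; arctan(0.09908) ≈ 5.6586°, so α ≈ 11.3173°.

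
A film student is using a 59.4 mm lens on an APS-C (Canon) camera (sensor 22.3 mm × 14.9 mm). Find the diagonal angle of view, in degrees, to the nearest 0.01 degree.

25.44°

Sensor diagonal = √(22.3² + 14.9²) = √719.3000 ≈ 26.8198 mm.
Angle of view α = 2·arctan(d/2f) with d = 26.8198 mm and f = 59.4 mm.
d/2f = 0.22576; arctan(0.22576) ≈ 12.7216°, so α ≈ 25.4432°.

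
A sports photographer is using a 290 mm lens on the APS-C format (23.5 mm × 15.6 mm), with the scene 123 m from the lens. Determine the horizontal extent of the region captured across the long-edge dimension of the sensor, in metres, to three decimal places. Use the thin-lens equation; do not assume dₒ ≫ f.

dₒ: 123 m = 123000 mm.
Similar triangles through the lens centre give W/dₒ = w/dᵢ; with 1/f = 1/dₒ + 1/dᵢ this gives W = w·(dₒ − f)/f.
W = 23.5 mm × (123000 − 290) / 290 = 23.5 × 423.1379 ≈ 9943.741 mm = 9.94374 m.

9.944 m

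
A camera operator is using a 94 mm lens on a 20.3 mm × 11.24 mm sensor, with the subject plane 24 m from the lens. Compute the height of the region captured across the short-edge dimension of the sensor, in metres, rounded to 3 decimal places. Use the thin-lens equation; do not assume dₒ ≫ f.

2.859 m

dₒ: 24 m = 24000 mm.
Similar triangles through the lens centre give W/dₒ = h/dᵢ; with 1/f = 1/dₒ + 1/dᵢ this gives W = h·(dₒ − f)/f.
W = 11.24 mm × (24000 − 94) / 94 = 11.24 × 254.3191 ≈ 2858.547 mm = 2.85855 m.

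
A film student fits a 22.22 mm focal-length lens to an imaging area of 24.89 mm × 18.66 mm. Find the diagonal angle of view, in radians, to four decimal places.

Sensor diagonal = √(24.89² + 18.66²) = √967.7077 ≈ 31.1080 mm.
Angle of view α = 2·arctan(d/2f) with d = 31.1080 mm and f = 22.22 mm.
d/2f = 0.70000; arctan(0.70000) ≈ 0.6107 rad, so α ≈ 1.2215 rad.

1.2215 rad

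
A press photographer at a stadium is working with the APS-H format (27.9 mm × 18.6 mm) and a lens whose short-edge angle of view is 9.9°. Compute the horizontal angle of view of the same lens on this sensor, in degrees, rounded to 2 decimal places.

14.80°

From the short-edge AOV: f = 18.6 / (2·tan(4.95°)) = 18.6 / 0.17322 ≈ 107.3787 mm.
Horizontal AOV = 2·arctan(27.9 / (2 × 107.3787)) = 2·arctan(0.12991) ≈ 14.8041°.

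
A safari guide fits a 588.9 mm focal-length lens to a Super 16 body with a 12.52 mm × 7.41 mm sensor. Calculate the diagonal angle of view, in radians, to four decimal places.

Sensor diagonal = √(12.52² + 7.41²) = √211.6585 ≈ 14.5485 mm.
Angle of view α = 2·arctan(d/2f) with d = 14.5485 mm and f = 588.9 mm.
d/2f = 0.01235; arctan(0.01235) ≈ 0.0124 rad, so α ≈ 0.0247 rad.

0.0247 rad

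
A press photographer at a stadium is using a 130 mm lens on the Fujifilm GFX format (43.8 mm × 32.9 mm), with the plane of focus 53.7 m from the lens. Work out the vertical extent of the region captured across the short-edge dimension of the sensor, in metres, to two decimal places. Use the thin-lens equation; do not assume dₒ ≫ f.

13.56 m

dₒ: 53.7 m = 53700 mm.
Similar triangles through the lens centre give W/dₒ = h/dᵢ; with 1/f = 1/dₒ + 1/dᵢ this gives W = h·(dₒ − f)/f.
W = 32.9 mm × (53700 − 130) / 130 = 32.9 × 412.0769 ≈ 13557.331 mm = 13.5573 m.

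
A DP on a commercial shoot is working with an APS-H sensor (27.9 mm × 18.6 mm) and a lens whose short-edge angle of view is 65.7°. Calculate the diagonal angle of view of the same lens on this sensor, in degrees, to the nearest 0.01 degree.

From the short-edge AOV: f = 18.6 / (2·tan(32.85°)) = 18.6 / 1.29138 ≈ 14.4032 mm.
Sensor diagonal = √(27.9² + 18.6²) = √1124.3700 ≈ 33.5316 mm.
Diagonal AOV = 2·arctan(33.5316 / (2 × 14.4032)) = 2·arctan(1.16404) ≈ 98.6696°.

98.67°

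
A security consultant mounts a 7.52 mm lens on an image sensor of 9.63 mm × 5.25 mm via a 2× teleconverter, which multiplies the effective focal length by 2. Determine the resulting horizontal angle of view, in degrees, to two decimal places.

Effective focal length f = 7.52 × 2 = 15.04 mm.
α = 2·arctan(9.63 / (2 × 15.04)) = 2·arctan(0.32015) ≈ 35.5045°.

35.50°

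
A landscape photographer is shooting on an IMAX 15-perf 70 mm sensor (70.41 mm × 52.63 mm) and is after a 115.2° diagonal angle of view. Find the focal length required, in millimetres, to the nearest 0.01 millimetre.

Sensor diagonal = √(70.41² + 52.63²) = √7727.4850 ≈ 87.9061 mm.
From α = 2·arctan(d/2f) we get f = d / (2·tan(α/2)).
With d = 87.9061 mm and α/2 = 57.6°, tan(α/2) ≈ 1.57575, so f ≈ 87.9061 / 3.15150 ≈ 27.8935 mm.

27.89 mm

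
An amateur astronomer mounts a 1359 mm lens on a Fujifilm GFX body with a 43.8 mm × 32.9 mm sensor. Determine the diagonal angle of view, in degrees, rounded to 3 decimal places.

Sensor diagonal = √(43.8² + 32.9²) = √3000.8500 ≈ 54.7800 mm.
Angle of view α = 2·arctan(d/2f) with d = 54.7800 mm and f = 1359 mm.
d/2f = 0.02015; arctan(0.02015) ≈ 1.1546°, so α ≈ 2.3092°.

2.309°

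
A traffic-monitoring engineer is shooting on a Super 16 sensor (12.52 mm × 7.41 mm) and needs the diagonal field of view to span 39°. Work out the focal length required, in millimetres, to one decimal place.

20.5 mm

Sensor diagonal = √(12.52² + 7.41²) = √211.6585 ≈ 14.5485 mm.
From α = 2·arctan(d/2f) we get f = d / (2·tan(α/2)).
With d = 14.5485 mm and α/2 = 19.5°, tan(α/2) ≈ 0.35412, so f ≈ 14.5485 / 0.70824 ≈ 20.5418 mm.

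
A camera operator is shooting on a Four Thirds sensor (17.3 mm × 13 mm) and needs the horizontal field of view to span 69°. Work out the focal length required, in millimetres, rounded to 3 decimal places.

12.586 mm

From α = 2·arctan(w/2f) we get f = w / (2·tan(α/2)).
With w = 17.3 mm and α/2 = 34.5°, tan(α/2) ≈ 0.68728, so f ≈ 17.3 / 1.37456 ≈ 12.5858 mm.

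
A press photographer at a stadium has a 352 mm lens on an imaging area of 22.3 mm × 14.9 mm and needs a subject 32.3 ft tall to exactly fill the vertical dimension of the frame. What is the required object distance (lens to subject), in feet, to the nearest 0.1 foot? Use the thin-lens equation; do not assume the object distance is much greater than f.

W: 32.3 ft × 304.8 mm/ft = 9845.04 mm.
Magnification m = h/W = dᵢ/dₒ; combined with 1/f = 1/dₒ + 1/dᵢ this gives dₒ = f·(1 + W/h).
dₒ = 352 mm × (1 + 9845.04/14.9) = 352 × 661.7409 ≈ 232932.803 mm = 232932.803/304.8 ft = 764.215 ft.

764.2 ft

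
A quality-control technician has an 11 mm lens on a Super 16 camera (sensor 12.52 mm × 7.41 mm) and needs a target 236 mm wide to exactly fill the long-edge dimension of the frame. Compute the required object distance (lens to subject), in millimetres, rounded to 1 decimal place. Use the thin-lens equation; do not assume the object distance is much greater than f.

218.3 mm

Magnification m = w/W = dᵢ/dₒ; combined with 1/f = 1/dₒ + 1/dᵢ this gives dₒ = f·(1 + W/w).
dₒ = 11 mm × (1 + 236/12.52) = 11 × 19.8498 ≈ 218.348 mm.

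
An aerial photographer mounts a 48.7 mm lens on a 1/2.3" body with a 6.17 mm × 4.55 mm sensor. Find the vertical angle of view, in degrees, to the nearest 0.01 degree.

5.35°

Angle of view α = 2·arctan(h/2f) with h = 4.55 mm and f = 48.7 mm.
h/2f = 0.04671; arctan(0.04671) ≈ 2.6746°, so α ≈ 5.3492°.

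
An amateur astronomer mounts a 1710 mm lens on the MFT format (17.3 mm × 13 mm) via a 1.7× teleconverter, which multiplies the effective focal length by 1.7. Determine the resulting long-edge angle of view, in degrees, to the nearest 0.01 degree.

Effective focal length f = 1710 × 1.7 = 2907 mm.
α = 2·arctan(17.3 / (2 × 2907)) = 2·arctan(0.00298) ≈ 0.3410°.

0.34°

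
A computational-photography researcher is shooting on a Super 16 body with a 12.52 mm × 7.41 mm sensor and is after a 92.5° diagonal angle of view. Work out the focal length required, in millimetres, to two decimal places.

6.96 mm

Sensor diagonal = √(12.52² + 7.41²) = √211.6585 ≈ 14.5485 mm.
From α = 2·arctan(d/2f) we get f = d / (2·tan(α/2)).
With d = 14.5485 mm and α/2 = 46.25°, tan(α/2) ≈ 1.04461, so f ≈ 14.5485 / 2.08923 ≈ 6.9636 mm.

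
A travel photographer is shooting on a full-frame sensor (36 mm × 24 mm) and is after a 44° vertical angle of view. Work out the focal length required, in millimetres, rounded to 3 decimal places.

From α = 2·arctan(h/2f) we get f = h / (2·tan(α/2)).
With h = 24 mm and α/2 = 22°, tan(α/2) ≈ 0.40403, so f ≈ 24 / 0.80805 ≈ 29.7010 mm.

29.701 mm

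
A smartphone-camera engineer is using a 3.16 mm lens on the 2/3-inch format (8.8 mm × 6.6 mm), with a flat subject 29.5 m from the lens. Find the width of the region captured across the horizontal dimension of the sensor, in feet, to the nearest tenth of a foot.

dₒ: 29.5 m = 29500 mm.
Similar triangles through the lens centre give W/dₒ = w/dᵢ; with 1/f = 1/dₒ + 1/dᵢ this gives W = w·(dₒ − f)/f.
W = 8.8 mm × (29500 − 3.16) / 3.16 = 8.8 × 9334.4430 ≈ 82143.099 mm = 82143.099/304.8 ft = 269.498 ft.

269.5 ft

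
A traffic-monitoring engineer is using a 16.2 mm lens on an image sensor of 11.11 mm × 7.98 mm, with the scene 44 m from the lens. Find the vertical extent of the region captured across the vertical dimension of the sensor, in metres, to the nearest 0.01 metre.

dₒ: 44 m = 44000 mm.
Similar triangles through the lens centre give W/dₒ = h/dᵢ; with 1/f = 1/dₒ + 1/dᵢ this gives W = h·(dₒ − f)/f.
W = 7.98 mm × (44000 − 16.2) / 16.2 = 7.98 × 2715.0494 ≈ 21666.094 mm = 21.6661 m.

21.67 m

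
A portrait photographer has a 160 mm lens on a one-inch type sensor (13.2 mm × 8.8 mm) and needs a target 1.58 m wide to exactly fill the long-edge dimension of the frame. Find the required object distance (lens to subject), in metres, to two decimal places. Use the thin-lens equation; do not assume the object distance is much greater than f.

W: 1.58 m = 1580 mm.
Magnification m = w/W = dᵢ/dₒ; combined with 1/f = 1/dₒ + 1/dᵢ this gives dₒ = f·(1 + W/w).
dₒ = 160 mm × (1 + 1580/13.2) = 160 × 120.6970 ≈ 19311.515 mm = 19.3115 m.

19.31 m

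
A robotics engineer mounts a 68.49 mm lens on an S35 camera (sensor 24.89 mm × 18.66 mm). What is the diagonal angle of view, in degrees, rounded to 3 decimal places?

25.590°

Sensor diagonal = √(24.89² + 18.66²) = √967.7077 ≈ 31.1080 mm.
Angle of view α = 2·arctan(d/2f) with d = 31.1080 mm and f = 68.49 mm.
d/2f = 0.22710; arctan(0.22710) ≈ 12.7948°, so α ≈ 25.5896°.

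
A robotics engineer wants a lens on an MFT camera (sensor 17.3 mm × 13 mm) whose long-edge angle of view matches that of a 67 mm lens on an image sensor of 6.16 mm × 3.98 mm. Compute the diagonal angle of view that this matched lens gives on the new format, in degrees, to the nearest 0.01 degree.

6.58°

Equal long-edge AOV ⇒ f₂ = f₁ · 17.3/6.16 = 67 × 2.80844 ≈ 188.1656 mm.
Sensor diagonal = √(17.3² + 13²) = √468.2900 ≈ 21.6400 mm.
Diagonal AOV on the new format = 2·arctan(21.6400 / (2 × 188.1656)) = 2·arctan(0.05750) ≈ 6.5821°.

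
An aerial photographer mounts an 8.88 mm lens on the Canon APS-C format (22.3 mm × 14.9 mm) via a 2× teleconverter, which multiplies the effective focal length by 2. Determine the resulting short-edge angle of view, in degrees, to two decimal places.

Effective focal length f = 8.88 × 2 = 17.76 mm.
α = 2·arctan(14.9 / (2 × 17.76)) = 2·arctan(0.41948) ≈ 45.5143°.

45.51°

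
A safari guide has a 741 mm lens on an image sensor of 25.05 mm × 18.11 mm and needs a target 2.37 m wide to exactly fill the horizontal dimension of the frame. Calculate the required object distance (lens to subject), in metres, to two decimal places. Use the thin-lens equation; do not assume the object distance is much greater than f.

W: 2.37 m = 2370 mm.
Magnification m = w/W = dᵢ/dₒ; combined with 1/f = 1/dₒ + 1/dᵢ this gives dₒ = f·(1 + W/w).
dₒ = 741 mm × (1 + 2370/25.05) = 741 × 95.6108 ≈ 70847.587 mm = 70.8476 m.

70.85 m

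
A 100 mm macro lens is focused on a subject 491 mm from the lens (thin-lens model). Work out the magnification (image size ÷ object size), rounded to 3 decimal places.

0.256×

Thin lens: 1/f = 1/dₒ + 1/dᵢ → 1/dᵢ = 1/100 − 1/491 = 0.0079633 mm⁻¹, so dᵢ ≈ 125.5754 mm.
Magnification m = dᵢ/dₒ = 125.5754/491 ≈ 0.25575.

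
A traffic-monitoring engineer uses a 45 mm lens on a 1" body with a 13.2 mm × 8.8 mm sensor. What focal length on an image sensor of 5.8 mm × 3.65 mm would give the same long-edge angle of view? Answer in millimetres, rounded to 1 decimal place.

19.8 mm

Equal angle of view means equal width/f ratio, so f₂ = f₁ · (width₂/width₁) = 45 × 5.8/13.2.
f₂ = 45 × 0.43939 ≈ 19.773 mm.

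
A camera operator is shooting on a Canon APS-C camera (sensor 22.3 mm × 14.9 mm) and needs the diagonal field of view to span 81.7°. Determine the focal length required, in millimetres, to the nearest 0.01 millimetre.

Sensor diagonal = √(22.3² + 14.9²) = √719.3000 ≈ 26.8198 mm.
From α = 2·arctan(d/2f) we get f = d / (2·tan(α/2)).
With d = 26.8198 mm and α/2 = 40.85°, tan(α/2) ≈ 0.86470, so f ≈ 26.8198 / 1.72940 ≈ 15.5081 mm.

15.51 mm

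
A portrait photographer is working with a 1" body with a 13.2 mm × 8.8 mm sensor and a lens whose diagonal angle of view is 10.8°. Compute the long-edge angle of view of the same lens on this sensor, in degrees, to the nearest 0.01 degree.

Sensor diagonal = √(13.2² + 8.8²) = √251.6800 ≈ 15.8644 mm.
From the diagonal AOV: f = 15.8644 / (2·tan(5.4°)) = 15.8644 / 0.18906 ≈ 83.9140 mm.
Long-edge AOV = 2·arctan(13.2 / (2 × 83.9140)) = 2·arctan(0.07865) ≈ 8.9943°.

8.99°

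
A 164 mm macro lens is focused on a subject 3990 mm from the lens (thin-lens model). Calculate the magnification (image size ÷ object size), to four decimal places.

Thin lens: 1/f = 1/dₒ + 1/dᵢ → 1/dᵢ = 1/164 − 1/3990 = 0.0058469 mm⁻¹, so dᵢ ≈ 171.0298 mm.
Magnification m = dᵢ/dₒ = 171.0298/3990 ≈ 0.04286.

0.0429×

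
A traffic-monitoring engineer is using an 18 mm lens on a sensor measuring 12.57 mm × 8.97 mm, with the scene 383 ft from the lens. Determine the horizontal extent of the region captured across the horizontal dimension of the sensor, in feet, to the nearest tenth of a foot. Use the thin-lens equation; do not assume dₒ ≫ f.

dₒ: 383 ft × 304.8 mm/ft = 116738.40 mm.
Similar triangles through the lens centre give W/dₒ = w/dᵢ; with 1/f = 1/dₒ + 1/dᵢ this gives W = w·(dₒ − f)/f.
W = 12.57 mm × (116738 − 18) / 18 = 12.57 × 6484.4665 ≈ 81509.743 mm = 81509.743/304.8 ft = 267.42 ft.

267.4 ft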